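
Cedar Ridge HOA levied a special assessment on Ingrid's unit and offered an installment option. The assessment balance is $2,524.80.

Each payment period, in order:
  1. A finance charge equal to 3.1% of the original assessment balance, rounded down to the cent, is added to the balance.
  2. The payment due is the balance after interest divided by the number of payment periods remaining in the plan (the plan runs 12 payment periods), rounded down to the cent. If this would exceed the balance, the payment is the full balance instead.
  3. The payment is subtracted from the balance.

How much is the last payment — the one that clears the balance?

# | Opening | Interest | Payment | End bal
1 | $2,524.80 | $78.26 | $216.92 | $2,386.14
2 | $2,386.14 | $78.26 | $224.03 | $2,240.37
3 | $2,240.37 | $78.26 | $231.86 | $2,086.77
4 | $2,086.77 | $78.26 | $240.55 | $1,924.48
5 | $1,924.48 | $78.26 | $250.34 | $1,752.40
6 | $1,752.40 | $78.26 | $261.52 | $1,569.14
7 | $1,569.14 | $78.26 | $274.56 | $1,372.84
8 | $1,372.84 | $78.26 | $290.22 | $1,160.88
9 | $1,160.88 | $78.26 | $309.78 | $929.36
10 | $929.36 | $78.26 | $335.87 | $671.75
11 | $671.75 | $78.26 | $375.00 | $375.01
12 | $375.01 | $78.26 | $453.27 | $0.00

$453.27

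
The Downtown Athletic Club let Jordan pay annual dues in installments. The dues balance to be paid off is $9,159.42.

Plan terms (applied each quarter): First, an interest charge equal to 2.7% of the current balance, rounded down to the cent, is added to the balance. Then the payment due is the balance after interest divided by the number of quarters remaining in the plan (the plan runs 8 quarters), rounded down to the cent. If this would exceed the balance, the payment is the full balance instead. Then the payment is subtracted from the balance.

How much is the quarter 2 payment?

$1,207.58

Quarter 1: opening $9,159.42; interest $247.30 → $9,406.72; payment $1,175.84; balance $8,230.88
Quarter 2: opening $8,230.88; interest $222.23 → $8,453.11; payment $1,207.58; balance $7,245.53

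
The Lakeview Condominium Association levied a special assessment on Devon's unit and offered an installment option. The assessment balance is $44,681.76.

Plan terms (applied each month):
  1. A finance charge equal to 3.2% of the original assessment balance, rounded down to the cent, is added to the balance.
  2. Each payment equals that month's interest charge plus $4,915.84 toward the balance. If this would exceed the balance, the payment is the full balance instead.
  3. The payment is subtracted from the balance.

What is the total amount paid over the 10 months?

$58,979.86

Month 1: $44,681.76 +$1,429.81 interest = $46,111.57; pay $6,345.65 → $39,765.92
Month 2: $39,765.92 +$1,429.81 interest = $41,195.73; pay $6,345.65 → $34,850.08
Month 3: $34,850.08 +$1,429.81 interest = $36,279.89; pay $6,345.65 → $29,934.24
Month 4: $29,934.24 +$1,429.81 interest = $31,364.05; pay $6,345.65 → $25,018.40
Month 5: $25,018.40 +$1,429.81 interest = $26,448.21; pay $6,345.65 → $20,102.56
Month 6: $20,102.56 +$1,429.81 interest = $21,532.37; pay $6,345.65 → $15,186.72
Month 7: $15,186.72 +$1,429.81 interest = $16,616.53; pay $6,345.65 → $10,270.88
Month 8: $10,270.88 +$1,429.81 interest = $11,700.69; pay $6,345.65 → $5,355.04
Month 9: $5,355.04 +$1,429.81 interest = $6,784.85; pay $6,345.65 → $439.20
Month 10: $439.20 +$1,429.81 interest = $1,869.01; pay $1,869.01 → $0.00
Total paid: $58,979.86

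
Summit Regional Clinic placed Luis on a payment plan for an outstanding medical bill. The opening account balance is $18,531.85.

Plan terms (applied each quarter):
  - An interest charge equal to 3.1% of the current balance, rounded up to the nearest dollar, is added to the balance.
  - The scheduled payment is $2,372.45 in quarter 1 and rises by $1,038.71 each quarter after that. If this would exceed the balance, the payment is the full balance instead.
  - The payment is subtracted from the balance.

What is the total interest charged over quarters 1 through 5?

Quarter 1: $18,531.85 +$575.00 interest = $19,106.85; pay $2,372.45 → $16,734.40
Quarter 2: $16,734.40 +$519.00 interest = $17,253.40; pay $3,411.16 → $13,842.24
Quarter 3: $13,842.24 +$430.00 interest = $14,272.24; pay $4,449.87 → $9,822.37
Quarter 4: $9,822.37 +$305.00 interest = $10,127.37; pay $5,488.58 → $4,638.79
Quarter 5: $4,638.79 +$144.00 interest = $4,782.79; pay $4,782.79 → $0.00
Total interest: $575.00 + $519.00 + $430.00 + $305.00 + $144.00 = $1,973.00

$1,973.00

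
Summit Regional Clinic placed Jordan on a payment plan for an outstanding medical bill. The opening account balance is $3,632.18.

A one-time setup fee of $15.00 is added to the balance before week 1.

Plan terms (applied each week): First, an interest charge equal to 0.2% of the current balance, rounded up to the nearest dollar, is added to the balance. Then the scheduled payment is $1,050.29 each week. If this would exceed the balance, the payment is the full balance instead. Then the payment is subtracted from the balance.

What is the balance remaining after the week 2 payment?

Week 1: $3,647.18 +$8.00 interest = $3,655.18; pay $1,050.29 → $2,604.89
Week 2: $2,604.89 +$6.00 interest = $2,610.89; pay $1,050.29 → $1,560.60

$1,560.60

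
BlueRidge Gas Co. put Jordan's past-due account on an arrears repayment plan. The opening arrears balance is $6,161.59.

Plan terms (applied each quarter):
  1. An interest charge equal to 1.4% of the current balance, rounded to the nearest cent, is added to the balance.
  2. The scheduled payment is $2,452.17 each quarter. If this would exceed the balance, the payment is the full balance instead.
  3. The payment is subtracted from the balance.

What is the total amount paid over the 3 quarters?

$6,320.54

# | Opening | Interest | Payment | End bal
1 | $6,161.59 | $86.26 | $2,452.17 | $3,795.68
2 | $3,795.68 | $53.14 | $2,452.17 | $1,396.65
3 | $1,396.65 | $19.55 | $1,416.20 | $0.00
Total paid: $6,320.54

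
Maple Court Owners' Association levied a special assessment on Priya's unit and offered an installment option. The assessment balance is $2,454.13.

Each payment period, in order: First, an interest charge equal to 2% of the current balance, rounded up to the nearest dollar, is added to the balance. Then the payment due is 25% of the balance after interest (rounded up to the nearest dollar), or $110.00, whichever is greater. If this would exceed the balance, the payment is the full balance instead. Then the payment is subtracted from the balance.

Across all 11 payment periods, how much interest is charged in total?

# | Opening | Interest | Payment | End bal
1 | $2,454.13 | $50.00 | $627.00 | $1,877.13
2 | $1,877.13 | $38.00 | $479.00 | $1,436.13
3 | $1,436.13 | $29.00 | $367.00 | $1,098.13
4 | $1,098.13 | $22.00 | $281.00 | $839.13
5 | $839.13 | $17.00 | $215.00 | $641.13
6 | $641.13 | $13.00 | $164.00 | $490.13
7 | $490.13 | $10.00 | $126.00 | $374.13
8 | $374.13 | $8.00 | $110.00 | $272.13
9 | $272.13 | $6.00 | $110.00 | $168.13
10 | $168.13 | $4.00 | $110.00 | $62.13
11 | $62.13 | $2.00 | $64.13 | $0.00
Total interest: $50.00 + $38.00 + $29.00 + $22.00 + $17.00 + $13.00 + $10.00 + $8.00 + $6.00 + $4.00 + $2.00 = $199.00

$199.00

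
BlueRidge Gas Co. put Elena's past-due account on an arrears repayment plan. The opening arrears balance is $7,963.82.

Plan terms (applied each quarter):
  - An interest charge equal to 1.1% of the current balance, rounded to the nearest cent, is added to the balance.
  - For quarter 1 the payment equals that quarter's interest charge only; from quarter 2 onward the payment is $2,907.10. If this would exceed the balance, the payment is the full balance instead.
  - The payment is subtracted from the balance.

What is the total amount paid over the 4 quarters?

Quarter 1: $7,963.82 +$87.60 interest = $8,051.42; pay $87.60 → $7,963.82
Quarter 2: $7,963.82 +$87.60 interest = $8,051.42; pay $2,907.10 → $5,144.32
Quarter 3: $5,144.32 +$56.59 interest = $5,200.91; pay $2,907.10 → $2,293.81
Quarter 4: $2,293.81 +$25.23 interest = $2,319.04; pay $2,319.04 → $0.00
Total paid: $8,220.84

$8,220.84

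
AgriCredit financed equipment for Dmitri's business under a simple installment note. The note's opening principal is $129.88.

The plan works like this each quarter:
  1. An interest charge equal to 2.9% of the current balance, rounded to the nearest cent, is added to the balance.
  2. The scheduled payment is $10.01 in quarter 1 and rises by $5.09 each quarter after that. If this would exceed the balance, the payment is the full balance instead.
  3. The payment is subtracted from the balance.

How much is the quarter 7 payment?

Quarter 1: opening $129.88; interest $3.77 → $133.65; payment $10.01; balance $123.64
Quarter 2: opening $123.64; interest $3.59 → $127.23; payment $15.10; balance $112.13
Quarter 3: opening $112.13; interest $3.25 → $115.38; payment $20.19; balance $95.19
Quarter 4: opening $95.19; interest $2.76 → $97.95; payment $25.28; balance $72.67
Quarter 5: opening $72.67; interest $2.11 → $74.78; payment $30.37; balance $44.41
Quarter 6: opening $44.41; interest $1.29 → $45.70; payment $35.46; balance $10.24
Quarter 7: opening $10.24; interest $0.30 → $10.54; payment $10.54; balance $0.00

$10.54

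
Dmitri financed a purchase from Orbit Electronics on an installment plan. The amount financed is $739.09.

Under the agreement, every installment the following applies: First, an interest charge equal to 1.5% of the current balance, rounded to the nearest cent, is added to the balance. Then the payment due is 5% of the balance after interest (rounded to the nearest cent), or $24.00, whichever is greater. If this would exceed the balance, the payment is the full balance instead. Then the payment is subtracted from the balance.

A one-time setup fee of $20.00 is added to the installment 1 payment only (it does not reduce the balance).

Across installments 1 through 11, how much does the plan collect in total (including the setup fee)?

$366.23

Installment 1: $739.09 +$11.09 interest = $750.18; pay $37.51 (+ $20.00 fee) → $712.67
Installment 2: $712.67 +$10.69 interest = $723.36; pay $36.17 → $687.19
Installment 3: $687.19 +$10.31 interest = $697.50; pay $34.88 → $662.62
Installment 4: $662.62 +$9.94 interest = $672.56; pay $33.63 → $638.93
Installment 5: $638.93 +$9.58 interest = $648.51; pay $32.43 → $616.08
Installment 6: $616.08 +$9.24 interest = $625.32; pay $31.27 → $594.05
Installment 7: $594.05 +$8.91 interest = $602.96; pay $30.15 → $572.81
Installment 8: $572.81 +$8.59 interest = $581.40; pay $29.07 → $552.33
Installment 9: $552.33 +$8.28 interest = $560.61; pay $28.03 → $532.58
Installment 10: $532.58 +$7.99 interest = $540.57; pay $27.03 → $513.54
Installment 11: $513.54 +$7.70 interest = $521.24; pay $26.06 → $495.18
Total paid: $366.23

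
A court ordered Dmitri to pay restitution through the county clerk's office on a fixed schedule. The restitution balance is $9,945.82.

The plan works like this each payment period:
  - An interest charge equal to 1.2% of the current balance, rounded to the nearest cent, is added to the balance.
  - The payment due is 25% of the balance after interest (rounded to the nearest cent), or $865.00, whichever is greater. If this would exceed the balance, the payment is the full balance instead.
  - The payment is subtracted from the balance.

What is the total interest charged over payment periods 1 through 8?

Payment period 1: opening $9,945.82; interest $119.35 → $10,065.17; payment $2,516.29; balance $7,548.88
Payment period 2: opening $7,548.88; interest $90.59 → $7,639.47; payment $1,909.87; balance $5,729.60
Payment period 3: opening $5,729.60; interest $68.76 → $5,798.36; payment $1,449.59; balance $4,348.77
Payment period 4: opening $4,348.77; interest $52.19 → $4,400.96; payment $1,100.24; balance $3,300.72
Payment period 5: opening $3,300.72; interest $39.61 → $3,340.33; payment $865.00; balance $2,475.33
Payment period 6: opening $2,475.33; interest $29.70 → $2,505.03; payment $865.00; balance $1,640.03
Payment period 7: opening $1,640.03; interest $19.68 → $1,659.71; payment $865.00; balance $794.71
Payment period 8: opening $794.71; interest $9.54 → $804.25; payment $804.25; balance $0.00
Total interest: $119.35 + $90.59 + $68.76 + $52.19 + $39.61 + $29.70 + $19.68 + $9.54 = $429.42

$429.42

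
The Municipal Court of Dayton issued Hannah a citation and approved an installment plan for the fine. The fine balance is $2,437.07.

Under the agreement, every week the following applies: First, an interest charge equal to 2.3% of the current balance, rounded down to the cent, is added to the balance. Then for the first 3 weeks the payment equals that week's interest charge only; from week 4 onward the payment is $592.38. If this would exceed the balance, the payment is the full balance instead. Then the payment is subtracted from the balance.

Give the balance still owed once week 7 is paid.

$216.58

Week 1: opening $2,437.07; interest $56.05 → $2,493.12; payment $56.05; balance $2,437.07
Week 2: opening $2,437.07; interest $56.05 → $2,493.12; payment $56.05; balance $2,437.07
Week 3: opening $2,437.07; interest $56.05 → $2,493.12; payment $56.05; balance $2,437.07
Week 4: opening $2,437.07; interest $56.05 → $2,493.12; payment $592.38; balance $1,900.74
Week 5: opening $1,900.74; interest $43.71 → $1,944.45; payment $592.38; balance $1,352.07
Week 6: opening $1,352.07; interest $31.09 → $1,383.16; payment $592.38; balance $790.78
Week 7: opening $790.78; interest $18.18 → $808.96; payment $592.38; balance $216.58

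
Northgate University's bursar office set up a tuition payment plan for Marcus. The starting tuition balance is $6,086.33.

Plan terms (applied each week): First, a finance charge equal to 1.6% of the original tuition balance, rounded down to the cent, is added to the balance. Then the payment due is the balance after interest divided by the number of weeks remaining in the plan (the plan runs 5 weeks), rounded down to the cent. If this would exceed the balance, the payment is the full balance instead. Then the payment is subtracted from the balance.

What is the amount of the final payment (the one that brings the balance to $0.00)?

Week 1: $6,086.33 +$97.38 interest = $6,183.71; pay $1,236.74 → $4,946.97
Week 2: $4,946.97 +$97.38 interest = $5,044.35; pay $1,261.08 → $3,783.27
Week 3: $3,783.27 +$97.38 interest = $3,880.65; pay $1,293.55 → $2,587.10
Week 4: $2,587.10 +$97.38 interest = $2,684.48; pay $1,342.24 → $1,342.24
Week 5: $1,342.24 +$97.38 interest = $1,439.62; pay $1,439.62 → $0.00

$1,439.62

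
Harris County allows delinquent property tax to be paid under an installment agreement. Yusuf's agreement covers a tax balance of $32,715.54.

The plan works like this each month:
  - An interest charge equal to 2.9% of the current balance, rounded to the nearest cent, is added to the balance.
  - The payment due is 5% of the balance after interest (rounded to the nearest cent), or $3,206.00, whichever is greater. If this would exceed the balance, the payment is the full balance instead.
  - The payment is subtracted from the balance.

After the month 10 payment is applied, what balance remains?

# | Opening | Interest | Payment | End bal
1 | $32,715.54 | $948.75 | $3,206.00 | $30,458.29
2 | $30,458.29 | $883.29 | $3,206.00 | $28,135.58
3 | $28,135.58 | $815.93 | $3,206.00 | $25,745.51
4 | $25,745.51 | $746.62 | $3,206.00 | $23,286.13
5 | $23,286.13 | $675.30 | $3,206.00 | $20,755.43
6 | $20,755.43 | $601.91 | $3,206.00 | $18,151.34
7 | $18,151.34 | $526.39 | $3,206.00 | $15,471.73
8 | $15,471.73 | $448.68 | $3,206.00 | $12,714.41
9 | $12,714.41 | $368.72 | $3,206.00 | $9,877.13
10 | $9,877.13 | $286.44 | $3,206.00 | $6,957.57

$6,957.57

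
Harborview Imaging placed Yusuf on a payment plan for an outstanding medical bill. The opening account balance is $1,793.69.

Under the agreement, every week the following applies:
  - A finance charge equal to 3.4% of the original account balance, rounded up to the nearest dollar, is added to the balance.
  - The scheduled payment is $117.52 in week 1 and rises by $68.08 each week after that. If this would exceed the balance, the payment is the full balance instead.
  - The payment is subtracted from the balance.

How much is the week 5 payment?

Week 1: opening $1,793.69; interest $61.00 → $1,854.69; payment $117.52; balance $1,737.17
Week 2: opening $1,737.17; interest $61.00 → $1,798.17; payment $185.60; balance $1,612.57
Week 3: opening $1,612.57; interest $61.00 → $1,673.57; payment $253.68; balance $1,419.89
Week 4: opening $1,419.89; interest $61.00 → $1,480.89; payment $321.76; balance $1,159.13
Week 5: opening $1,159.13; interest $61.00 → $1,220.13; payment $389.84; balance $830.29

$389.84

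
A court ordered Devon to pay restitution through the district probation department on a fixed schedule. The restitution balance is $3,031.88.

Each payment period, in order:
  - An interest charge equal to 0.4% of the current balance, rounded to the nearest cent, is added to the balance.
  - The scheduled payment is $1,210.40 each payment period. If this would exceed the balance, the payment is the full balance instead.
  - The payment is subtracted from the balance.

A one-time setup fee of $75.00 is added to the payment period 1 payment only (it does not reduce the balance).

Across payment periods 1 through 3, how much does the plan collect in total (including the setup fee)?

$3,128.86

# | Opening | Interest | Payment | Fee | End bal
1 | $3,031.88 | $12.13 | $1,210.40 | $75.00 | $1,833.61
2 | $1,833.61 | $7.33 | $1,210.40 | — | $630.54
3 | $630.54 | $2.52 | $633.06 | — | $0.00
Total paid: $3,128.86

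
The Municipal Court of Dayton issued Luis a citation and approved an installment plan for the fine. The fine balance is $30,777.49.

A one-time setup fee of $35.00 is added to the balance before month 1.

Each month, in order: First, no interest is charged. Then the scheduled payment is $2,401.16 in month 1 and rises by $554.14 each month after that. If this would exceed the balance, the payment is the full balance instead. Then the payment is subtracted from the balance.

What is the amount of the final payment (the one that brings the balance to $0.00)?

Month 1: opening $30,812.49; payment $2,401.16; balance $28,411.33
Month 2: opening $28,411.33; payment $2,955.30; balance $25,456.03
Month 3: opening $25,456.03; payment $3,509.44; balance $21,946.59
Month 4: opening $21,946.59; payment $4,063.58; balance $17,883.01
Month 5: opening $17,883.01; payment $4,617.72; balance $13,265.29
Month 6: opening $13,265.29; payment $5,171.86; balance $8,093.43
Month 7: opening $8,093.43; payment $5,726.00; balance $2,367.43
Month 8: opening $2,367.43; payment $2,367.43; balance $0.00

$2,367.43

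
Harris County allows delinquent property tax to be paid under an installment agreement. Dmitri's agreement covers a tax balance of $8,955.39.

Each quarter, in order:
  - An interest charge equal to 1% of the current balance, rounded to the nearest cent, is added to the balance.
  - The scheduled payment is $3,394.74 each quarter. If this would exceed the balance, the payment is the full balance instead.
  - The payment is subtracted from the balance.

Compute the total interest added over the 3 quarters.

Quarter 1: $8,955.39 +$89.55 interest = $9,044.94; pay $3,394.74 → $5,650.20
Quarter 2: $5,650.20 +$56.50 interest = $5,706.70; pay $3,394.74 → $2,311.96
Quarter 3: $2,311.96 +$23.12 interest = $2,335.08; pay $2,335.08 → $0.00
Total interest: $89.55 + $56.50 + $23.12 = $169.17

$169.17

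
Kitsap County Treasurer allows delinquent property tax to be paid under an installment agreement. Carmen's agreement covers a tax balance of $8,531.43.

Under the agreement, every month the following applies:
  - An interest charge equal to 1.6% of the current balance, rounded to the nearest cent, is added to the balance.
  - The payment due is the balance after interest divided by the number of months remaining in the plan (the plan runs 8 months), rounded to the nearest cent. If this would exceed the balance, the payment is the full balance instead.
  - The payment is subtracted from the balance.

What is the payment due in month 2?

Month 1: opening $8,531.43; interest $136.50 → $8,667.93; payment $1,083.49; balance $7,584.44
Month 2: opening $7,584.44; interest $121.35 → $7,705.79; payment $1,100.83; balance $6,604.96

$1,100.83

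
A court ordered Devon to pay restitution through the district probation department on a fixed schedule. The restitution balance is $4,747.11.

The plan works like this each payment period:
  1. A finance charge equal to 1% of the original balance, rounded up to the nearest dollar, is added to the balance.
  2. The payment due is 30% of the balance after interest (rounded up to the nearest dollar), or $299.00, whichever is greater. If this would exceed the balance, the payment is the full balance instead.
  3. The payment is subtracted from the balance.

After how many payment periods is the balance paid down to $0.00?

Payment period 1: opening $4,747.11; interest $48.00 → $4,795.11; payment $1,439.00; balance $3,356.11
Payment period 2: opening $3,356.11; interest $48.00 → $3,404.11; payment $1,022.00; balance $2,382.11
Payment period 3: opening $2,382.11; interest $48.00 → $2,430.11; payment $730.00; balance $1,700.11
Payment period 4: opening $1,700.11; interest $48.00 → $1,748.11; payment $525.00; balance $1,223.11
Payment period 5: opening $1,223.11; interest $48.00 → $1,271.11; payment $382.00; balance $889.11
Payment period 6: opening $889.11; interest $48.00 → $937.11; payment $299.00; balance $638.11
Payment period 7: opening $638.11; interest $48.00 → $686.11; payment $299.00; balance $387.11
Payment period 8: opening $387.11; interest $48.00 → $435.11; payment $299.00; balance $136.11
Payment period 9: opening $136.11; interest $48.00 → $184.11; payment $184.11; balance $0.00
Balance reaches $0.00 in payment period 9.

9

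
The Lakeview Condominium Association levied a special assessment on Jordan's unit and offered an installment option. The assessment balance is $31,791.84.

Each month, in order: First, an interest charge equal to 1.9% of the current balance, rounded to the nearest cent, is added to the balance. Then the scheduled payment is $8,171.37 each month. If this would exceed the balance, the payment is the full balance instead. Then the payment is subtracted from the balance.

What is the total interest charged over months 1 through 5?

$1,554.85

# | Opening | Interest | Payment | End bal
1 | $31,791.84 | $604.04 | $8,171.37 | $24,224.51
2 | $24,224.51 | $460.27 | $8,171.37 | $16,513.41
3 | $16,513.41 | $313.75 | $8,171.37 | $8,655.79
4 | $8,655.79 | $164.46 | $8,171.37 | $648.88
5 | $648.88 | $12.33 | $661.21 | $0.00
Total interest: $604.04 + $460.27 + $313.75 + $164.46 + $12.33 = $1,554.85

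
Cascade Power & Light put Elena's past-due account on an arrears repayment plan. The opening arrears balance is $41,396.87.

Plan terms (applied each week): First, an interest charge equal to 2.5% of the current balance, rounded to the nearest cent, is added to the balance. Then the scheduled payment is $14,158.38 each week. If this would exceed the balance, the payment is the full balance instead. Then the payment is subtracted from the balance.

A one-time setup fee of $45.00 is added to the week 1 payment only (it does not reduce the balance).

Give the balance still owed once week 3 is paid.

$1,034.04

Week 1: opening $41,396.87; interest $1,034.92 → $42,431.79; payment $14,158.38 (+ $45.00 fee); balance $28,273.41
Week 2: opening $28,273.41; interest $706.84 → $28,980.25; payment $14,158.38; balance $14,821.87
Week 3: opening $14,821.87; interest $370.55 → $15,192.42; payment $14,158.38; balance $1,034.04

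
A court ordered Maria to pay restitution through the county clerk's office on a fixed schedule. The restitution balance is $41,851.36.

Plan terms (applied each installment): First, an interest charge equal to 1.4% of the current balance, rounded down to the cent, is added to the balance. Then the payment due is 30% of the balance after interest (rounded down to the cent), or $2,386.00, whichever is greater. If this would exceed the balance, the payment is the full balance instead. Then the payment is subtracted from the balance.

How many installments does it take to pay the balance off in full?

# | Opening | Interest | Payment | End bal
1 | $41,851.36 | $585.91 | $12,731.18 | $29,706.09
2 | $29,706.09 | $415.88 | $9,036.59 | $21,085.38
3 | $21,085.38 | $295.19 | $6,414.17 | $14,966.40
4 | $14,966.40 | $209.52 | $4,552.77 | $10,623.15
5 | $10,623.15 | $148.72 | $3,231.56 | $7,540.31
6 | $7,540.31 | $105.56 | $2,386.00 | $5,259.87
7 | $5,259.87 | $73.63 | $2,386.00 | $2,947.50
8 | $2,947.50 | $41.26 | $2,386.00 | $602.76
9 | $602.76 | $8.43 | $611.19 | $0.00
Balance reaches $0.00 in installment 9.

9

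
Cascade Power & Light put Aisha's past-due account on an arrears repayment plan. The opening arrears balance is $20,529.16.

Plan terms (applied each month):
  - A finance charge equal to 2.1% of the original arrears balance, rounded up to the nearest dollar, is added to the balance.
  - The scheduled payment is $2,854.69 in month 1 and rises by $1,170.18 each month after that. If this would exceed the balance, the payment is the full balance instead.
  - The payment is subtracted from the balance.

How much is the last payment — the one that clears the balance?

$4,249.32

Month 1: opening $20,529.16; interest $432.00 → $20,961.16; payment $2,854.69; balance $18,106.47
Month 2: opening $18,106.47; interest $432.00 → $18,538.47; payment $4,024.87; balance $14,513.60
Month 3: opening $14,513.60; interest $432.00 → $14,945.60; payment $5,195.05; balance $9,750.55
Month 4: opening $9,750.55; interest $432.00 → $10,182.55; payment $6,365.23; balance $3,817.32
Month 5: opening $3,817.32; interest $432.00 → $4,249.32; payment $4,249.32; balance $0.00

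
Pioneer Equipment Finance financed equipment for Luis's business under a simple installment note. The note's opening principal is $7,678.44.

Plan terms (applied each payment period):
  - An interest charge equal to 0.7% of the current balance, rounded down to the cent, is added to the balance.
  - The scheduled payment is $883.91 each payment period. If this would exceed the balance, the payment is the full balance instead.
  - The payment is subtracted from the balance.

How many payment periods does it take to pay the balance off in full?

9

Payment period 1: opening $7,678.44; interest $53.74 → $7,732.18; payment $883.91; balance $6,848.27
Payment period 2: opening $6,848.27; interest $47.93 → $6,896.20; payment $883.91; balance $6,012.29
Payment period 3: opening $6,012.29; interest $42.08 → $6,054.37; payment $883.91; balance $5,170.46
Payment period 4: opening $5,170.46; interest $36.19 → $5,206.65; payment $883.91; balance $4,322.74
Payment period 5: opening $4,322.74; interest $30.25 → $4,352.99; payment $883.91; balance $3,469.08
Payment period 6: opening $3,469.08; interest $24.28 → $3,493.36; payment $883.91; balance $2,609.45
Payment period 7: opening $2,609.45; interest $18.26 → $2,627.71; payment $883.91; balance $1,743.80
Payment period 8: opening $1,743.80; interest $12.20 → $1,756.00; payment $883.91; balance $872.09
Payment period 9: opening $872.09; interest $6.10 → $878.19; payment $878.19; balance $0.00
Balance reaches $0.00 in payment period 9.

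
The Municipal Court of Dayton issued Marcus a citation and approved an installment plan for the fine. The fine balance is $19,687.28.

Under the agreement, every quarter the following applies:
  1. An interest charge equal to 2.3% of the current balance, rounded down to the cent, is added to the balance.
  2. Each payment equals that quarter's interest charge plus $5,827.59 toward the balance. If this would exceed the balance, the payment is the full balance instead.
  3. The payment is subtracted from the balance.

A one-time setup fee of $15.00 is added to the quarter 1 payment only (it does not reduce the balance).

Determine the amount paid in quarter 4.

Quarter 1: $19,687.28 +$452.80 interest = $20,140.08; pay $6,280.39 (+ $15.00 fee) → $13,859.69
Quarter 2: $13,859.69 +$318.77 interest = $14,178.46; pay $6,146.36 → $8,032.10
Quarter 3: $8,032.10 +$184.73 interest = $8,216.83; pay $6,012.32 → $2,204.51
Quarter 4: $2,204.51 +$50.70 interest = $2,255.21; pay $2,255.21 → $0.00

$2,255.21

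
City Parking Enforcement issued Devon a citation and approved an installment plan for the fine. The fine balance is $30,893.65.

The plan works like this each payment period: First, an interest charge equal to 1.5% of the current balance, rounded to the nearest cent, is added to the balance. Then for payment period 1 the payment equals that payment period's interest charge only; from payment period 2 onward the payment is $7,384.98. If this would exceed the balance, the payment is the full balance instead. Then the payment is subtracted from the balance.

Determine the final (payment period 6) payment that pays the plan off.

Payment period 1: opening $30,893.65; interest $463.40 → $31,357.05; payment $463.40; balance $30,893.65
Payment period 2: opening $30,893.65; interest $463.40 → $31,357.05; payment $7,384.98; balance $23,972.07
Payment period 3: opening $23,972.07; interest $359.58 → $24,331.65; payment $7,384.98; balance $16,946.67
Payment period 4: opening $16,946.67; interest $254.20 → $17,200.87; payment $7,384.98; balance $9,815.89
Payment period 5: opening $9,815.89; interest $147.24 → $9,963.13; payment $7,384.98; balance $2,578.15
Payment period 6: opening $2,578.15; interest $38.67 → $2,616.82; payment $2,616.82; balance $0.00

$2,616.82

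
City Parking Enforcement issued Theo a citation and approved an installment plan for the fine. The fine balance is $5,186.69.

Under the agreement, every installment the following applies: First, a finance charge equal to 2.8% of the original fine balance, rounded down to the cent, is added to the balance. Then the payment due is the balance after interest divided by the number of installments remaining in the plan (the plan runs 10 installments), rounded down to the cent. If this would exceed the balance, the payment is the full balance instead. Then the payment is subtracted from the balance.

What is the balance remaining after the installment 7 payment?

Installment 1: opening $5,186.69; interest $145.22 → $5,331.91; payment $533.19; balance $4,798.72
Installment 2: opening $4,798.72; interest $145.22 → $4,943.94; payment $549.32; balance $4,394.62
Installment 3: opening $4,394.62; interest $145.22 → $4,539.84; payment $567.48; balance $3,972.36
Installment 4: opening $3,972.36; interest $145.22 → $4,117.58; payment $588.22; balance $3,529.36
Installment 5: opening $3,529.36; interest $145.22 → $3,674.58; payment $612.43; balance $3,062.15
Installment 6: opening $3,062.15; interest $145.22 → $3,207.37; payment $641.47; balance $2,565.90
Installment 7: opening $2,565.90; interest $145.22 → $2,711.12; payment $677.78; balance $2,033.34

$2,033.34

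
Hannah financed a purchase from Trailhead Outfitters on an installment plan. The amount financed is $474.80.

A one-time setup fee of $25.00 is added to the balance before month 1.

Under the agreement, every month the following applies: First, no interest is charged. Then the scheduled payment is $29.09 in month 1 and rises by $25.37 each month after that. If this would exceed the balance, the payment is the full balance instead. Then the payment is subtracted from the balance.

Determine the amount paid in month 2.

$54.46

# | Opening | Payment | End bal
1 | $499.80 | $29.09 | $470.71
2 | $470.71 | $54.46 | $416.25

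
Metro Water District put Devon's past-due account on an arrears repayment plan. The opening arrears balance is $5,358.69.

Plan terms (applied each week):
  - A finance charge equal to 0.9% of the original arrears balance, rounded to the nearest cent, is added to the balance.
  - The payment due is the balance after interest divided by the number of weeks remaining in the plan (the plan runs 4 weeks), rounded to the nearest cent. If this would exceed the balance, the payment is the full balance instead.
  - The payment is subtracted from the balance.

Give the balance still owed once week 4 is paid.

Week 1: $5,358.69 +$48.23 interest = $5,406.92; pay $1,351.73 → $4,055.19
Week 2: $4,055.19 +$48.23 interest = $4,103.42; pay $1,367.81 → $2,735.61
Week 3: $2,735.61 +$48.23 interest = $2,783.84; pay $1,391.92 → $1,391.92
Week 4: $1,391.92 +$48.23 interest = $1,440.15; pay $1,440.15 → $0.00

$0.00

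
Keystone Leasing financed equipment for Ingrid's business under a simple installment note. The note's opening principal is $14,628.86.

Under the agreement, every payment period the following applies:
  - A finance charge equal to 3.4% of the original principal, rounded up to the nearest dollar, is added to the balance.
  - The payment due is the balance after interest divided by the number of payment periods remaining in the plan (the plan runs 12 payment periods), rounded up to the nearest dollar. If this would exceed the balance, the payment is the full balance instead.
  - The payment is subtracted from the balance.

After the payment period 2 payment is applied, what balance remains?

Payment period 1: opening $14,628.86; interest $498.00 → $15,126.86; payment $1,261.00; balance $13,865.86
Payment period 2: opening $13,865.86; interest $498.00 → $14,363.86; payment $1,306.00; balance $13,057.86

$13,057.86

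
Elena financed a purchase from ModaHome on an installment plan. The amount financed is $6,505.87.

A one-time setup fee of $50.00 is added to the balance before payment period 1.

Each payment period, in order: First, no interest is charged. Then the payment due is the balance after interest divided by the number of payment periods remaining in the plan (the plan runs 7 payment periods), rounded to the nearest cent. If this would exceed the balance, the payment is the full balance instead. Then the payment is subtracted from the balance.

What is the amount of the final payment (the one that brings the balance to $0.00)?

$936.55

Payment period 1: $6,555.87 − $936.55 → $5,619.32
Payment period 2: $5,619.32 − $936.55 → $4,682.77
Payment period 3: $4,682.77 − $936.55 → $3,746.22
Payment period 4: $3,746.22 − $936.56 → $2,809.66
Payment period 5: $2,809.66 − $936.55 → $1,873.11
Payment period 6: $1,873.11 − $936.56 → $936.55
Payment period 7: $936.55 − $936.55 → $0.00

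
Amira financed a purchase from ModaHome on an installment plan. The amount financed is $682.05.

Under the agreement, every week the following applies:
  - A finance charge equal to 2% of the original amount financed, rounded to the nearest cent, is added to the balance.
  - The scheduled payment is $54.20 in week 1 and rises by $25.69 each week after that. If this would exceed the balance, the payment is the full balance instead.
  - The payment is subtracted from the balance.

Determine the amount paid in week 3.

Week 1: $682.05 +$13.64 interest = $695.69; pay $54.20 → $641.49
Week 2: $641.49 +$13.64 interest = $655.13; pay $79.89 → $575.24
Week 3: $575.24 +$13.64 interest = $588.88; pay $105.58 → $483.30

$105.58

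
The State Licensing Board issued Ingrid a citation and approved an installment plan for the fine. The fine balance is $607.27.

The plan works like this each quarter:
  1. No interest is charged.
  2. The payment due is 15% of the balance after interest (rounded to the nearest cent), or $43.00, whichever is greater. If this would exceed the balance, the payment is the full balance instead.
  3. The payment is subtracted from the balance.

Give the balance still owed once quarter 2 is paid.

# | Opening | Payment | End bal
1 | $607.27 | $91.09 | $516.18
2 | $516.18 | $77.43 | $438.75

$438.75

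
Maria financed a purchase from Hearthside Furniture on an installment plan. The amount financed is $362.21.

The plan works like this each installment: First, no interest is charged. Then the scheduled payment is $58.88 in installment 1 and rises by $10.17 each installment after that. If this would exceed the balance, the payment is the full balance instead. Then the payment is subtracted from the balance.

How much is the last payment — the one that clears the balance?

# | Opening | Payment | End bal
1 | $362.21 | $58.88 | $303.33
2 | $303.33 | $69.05 | $234.28
3 | $234.28 | $79.22 | $155.06
4 | $155.06 | $89.39 | $65.67
5 | $65.67 | $65.67 | $0.00

$65.67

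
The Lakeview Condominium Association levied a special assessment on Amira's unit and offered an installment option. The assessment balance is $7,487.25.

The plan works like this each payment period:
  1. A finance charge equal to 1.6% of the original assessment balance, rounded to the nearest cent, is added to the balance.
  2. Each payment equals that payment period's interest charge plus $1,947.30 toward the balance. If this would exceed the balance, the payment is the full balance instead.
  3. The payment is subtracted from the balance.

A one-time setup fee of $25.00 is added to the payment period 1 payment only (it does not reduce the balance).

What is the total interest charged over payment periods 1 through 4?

$479.20

Payment period 1: opening $7,487.25; interest $119.80 → $7,607.05; payment $2,067.10 (+ $25.00 fee); balance $5,539.95
Payment period 2: opening $5,539.95; interest $119.80 → $5,659.75; payment $2,067.10; balance $3,592.65
Payment period 3: opening $3,592.65; interest $119.80 → $3,712.45; payment $2,067.10; balance $1,645.35
Payment period 4: opening $1,645.35; interest $119.80 → $1,765.15; payment $1,765.15; balance $0.00
Total interest: $119.80 + $119.80 + $119.80 + $119.80 = $479.20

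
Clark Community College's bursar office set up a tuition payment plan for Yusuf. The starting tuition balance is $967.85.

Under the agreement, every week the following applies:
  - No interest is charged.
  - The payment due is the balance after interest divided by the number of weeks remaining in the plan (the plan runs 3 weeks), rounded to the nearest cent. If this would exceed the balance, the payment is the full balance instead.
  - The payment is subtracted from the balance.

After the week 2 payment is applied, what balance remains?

# | Opening | Payment | End bal
1 | $967.85 | $322.62 | $645.23
2 | $645.23 | $322.62 | $322.61

$322.61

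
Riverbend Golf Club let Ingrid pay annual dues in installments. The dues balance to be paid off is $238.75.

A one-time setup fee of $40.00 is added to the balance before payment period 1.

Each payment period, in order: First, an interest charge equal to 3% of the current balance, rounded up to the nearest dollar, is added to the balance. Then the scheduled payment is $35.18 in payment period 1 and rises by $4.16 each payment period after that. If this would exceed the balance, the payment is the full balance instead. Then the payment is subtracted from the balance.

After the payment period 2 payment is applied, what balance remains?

$221.23

Payment period 1: $278.75 +$9.00 interest = $287.75; pay $35.18 → $252.57
Payment period 2: $252.57 +$8.00 interest = $260.57; pay $39.34 → $221.23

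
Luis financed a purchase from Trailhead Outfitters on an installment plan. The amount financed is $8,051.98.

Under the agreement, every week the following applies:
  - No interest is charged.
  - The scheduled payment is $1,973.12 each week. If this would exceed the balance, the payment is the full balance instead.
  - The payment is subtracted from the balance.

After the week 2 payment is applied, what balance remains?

$4,105.74

# | Opening | Payment | End bal
1 | $8,051.98 | $1,973.12 | $6,078.86
2 | $6,078.86 | $1,973.12 | $4,105.74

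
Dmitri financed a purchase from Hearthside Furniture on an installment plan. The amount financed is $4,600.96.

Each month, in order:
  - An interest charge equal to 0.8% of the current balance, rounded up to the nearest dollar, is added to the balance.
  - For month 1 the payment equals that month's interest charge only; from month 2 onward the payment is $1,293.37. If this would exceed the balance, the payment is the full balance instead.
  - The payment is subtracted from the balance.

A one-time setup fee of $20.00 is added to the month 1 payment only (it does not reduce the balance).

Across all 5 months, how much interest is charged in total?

Month 1: $4,600.96 +$37.00 interest = $4,637.96; pay $37.00 (+ $20.00 fee) → $4,600.96
Month 2: $4,600.96 +$37.00 interest = $4,637.96; pay $1,293.37 → $3,344.59
Month 3: $3,344.59 +$27.00 interest = $3,371.59; pay $1,293.37 → $2,078.22
Month 4: $2,078.22 +$17.00 interest = $2,095.22; pay $1,293.37 → $801.85
Month 5: $801.85 +$7.00 interest = $808.85; pay $808.85 → $0.00
Total interest: $37.00 + $37.00 + $27.00 + $17.00 + $7.00 = $125.00

$125.00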